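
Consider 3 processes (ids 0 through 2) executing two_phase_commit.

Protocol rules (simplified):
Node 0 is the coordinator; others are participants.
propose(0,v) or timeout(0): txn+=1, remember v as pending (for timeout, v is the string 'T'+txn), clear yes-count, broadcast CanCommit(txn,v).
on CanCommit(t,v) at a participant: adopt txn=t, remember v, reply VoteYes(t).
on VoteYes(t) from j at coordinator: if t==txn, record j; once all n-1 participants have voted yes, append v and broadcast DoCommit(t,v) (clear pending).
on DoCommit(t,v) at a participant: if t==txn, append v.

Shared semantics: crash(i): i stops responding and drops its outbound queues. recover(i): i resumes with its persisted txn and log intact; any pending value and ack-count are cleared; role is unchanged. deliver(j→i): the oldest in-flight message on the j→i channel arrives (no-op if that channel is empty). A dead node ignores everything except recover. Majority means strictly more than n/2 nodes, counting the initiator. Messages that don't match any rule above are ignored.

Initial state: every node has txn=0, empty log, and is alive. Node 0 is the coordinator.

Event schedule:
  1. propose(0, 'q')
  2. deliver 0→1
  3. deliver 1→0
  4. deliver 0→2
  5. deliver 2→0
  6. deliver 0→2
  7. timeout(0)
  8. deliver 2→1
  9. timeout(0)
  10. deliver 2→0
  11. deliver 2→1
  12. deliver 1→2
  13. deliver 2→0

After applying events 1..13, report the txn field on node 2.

1

[1] propose(0,'q') → N0(coor t1 [-])
[2] deliver 0→1 → N1(part t1 [-])
[3] deliver 1→0 → ∅
[4] deliver 0→2 → N2(part t1 [-])
[5] deliver 2→0 → N0(coor t1 [q])
[6] deliver 0→2 → N2(part t1 [q])
[7] timeout(0) → N0(coor t2 [q])
[8] deliver 2→1 → ∅
[9] timeout(0) → N0(coor t3 [q])
[10] deliver 2→0 → ∅
[11] deliver 2→1 → ∅
[12] deliver 1→2 → ∅
[13] deliver 2→0 → ∅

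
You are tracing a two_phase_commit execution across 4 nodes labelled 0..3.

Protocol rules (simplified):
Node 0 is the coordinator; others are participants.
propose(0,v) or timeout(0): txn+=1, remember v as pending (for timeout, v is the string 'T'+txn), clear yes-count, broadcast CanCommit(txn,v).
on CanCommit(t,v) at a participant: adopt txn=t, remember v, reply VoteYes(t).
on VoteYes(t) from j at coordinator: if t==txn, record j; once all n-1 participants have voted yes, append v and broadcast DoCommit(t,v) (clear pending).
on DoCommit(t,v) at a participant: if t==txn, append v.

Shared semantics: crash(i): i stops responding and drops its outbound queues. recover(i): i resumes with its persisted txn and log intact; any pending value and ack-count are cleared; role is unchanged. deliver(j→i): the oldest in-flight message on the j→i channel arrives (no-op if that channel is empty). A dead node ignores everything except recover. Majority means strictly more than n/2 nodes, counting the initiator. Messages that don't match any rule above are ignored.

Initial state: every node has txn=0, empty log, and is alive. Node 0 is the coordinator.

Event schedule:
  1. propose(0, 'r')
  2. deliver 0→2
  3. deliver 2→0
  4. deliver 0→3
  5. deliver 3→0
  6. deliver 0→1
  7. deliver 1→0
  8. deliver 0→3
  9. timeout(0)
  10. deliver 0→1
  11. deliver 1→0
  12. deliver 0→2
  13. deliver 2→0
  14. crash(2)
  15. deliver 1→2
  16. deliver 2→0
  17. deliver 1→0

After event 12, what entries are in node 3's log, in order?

1. propose(0,'r'):  <0:coor t1 ->
2. deliver 0→2:  <2:part t1 ->
3. deliver 2→0:  nop
4. deliver 0→3:  <3:part t1 ->
5. deliver 3→0:  nop
6. deliver 0→1:  <1:part t1 ->
7. deliver 1→0:  <0:coor t1 r>
8. deliver 0→3:  <3:part t1 r>
9. timeout(0):  <0:coor t2 r>
10. deliver 0→1:  <1:part t1 r>
11. deliver 1→0:  nop
12. deliver 0→2:  <2:part t1 r>

r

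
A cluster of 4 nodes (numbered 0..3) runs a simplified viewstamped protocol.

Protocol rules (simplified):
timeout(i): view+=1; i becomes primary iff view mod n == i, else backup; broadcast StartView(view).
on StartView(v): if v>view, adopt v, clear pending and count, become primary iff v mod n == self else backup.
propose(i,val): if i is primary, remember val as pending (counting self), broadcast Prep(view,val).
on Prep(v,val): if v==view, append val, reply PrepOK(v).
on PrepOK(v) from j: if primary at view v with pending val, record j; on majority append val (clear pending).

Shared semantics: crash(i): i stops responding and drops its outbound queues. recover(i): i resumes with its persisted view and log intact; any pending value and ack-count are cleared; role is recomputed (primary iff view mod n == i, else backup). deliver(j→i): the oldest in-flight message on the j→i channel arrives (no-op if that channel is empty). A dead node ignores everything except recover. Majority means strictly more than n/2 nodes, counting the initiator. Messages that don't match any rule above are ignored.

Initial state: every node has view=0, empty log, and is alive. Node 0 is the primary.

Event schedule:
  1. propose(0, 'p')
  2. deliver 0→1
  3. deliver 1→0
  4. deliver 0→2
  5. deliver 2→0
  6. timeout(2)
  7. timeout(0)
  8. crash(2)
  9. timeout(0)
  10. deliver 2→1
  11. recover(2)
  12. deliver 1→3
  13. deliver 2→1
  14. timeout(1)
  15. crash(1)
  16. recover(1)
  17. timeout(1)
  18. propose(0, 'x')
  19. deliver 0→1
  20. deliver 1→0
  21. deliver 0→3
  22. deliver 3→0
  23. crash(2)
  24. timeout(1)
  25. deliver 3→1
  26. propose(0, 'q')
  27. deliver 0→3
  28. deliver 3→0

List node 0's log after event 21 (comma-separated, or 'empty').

p

[1] propose(0,'p') → ∅
[2] deliver 0→1 → N1(back v0 [p])
[3] deliver 1→0 → ∅
[4] deliver 0→2 → N2(back v0 [p])
[5] deliver 2→0 → N0(prim v0 [p])
[6] timeout(2) → N2(back v1 [p])
[7] timeout(0) → N0(back v1 [p])
[8] crash(2) → N2(✗back v1 [p])
[9] timeout(0) → N0(back v2 [p])
[10] deliver 2→1 → ∅
[11] recover(2) → N2(back v1 [p])
[12] deliver 1→3 → ∅
[13] deliver 2→1 → ∅
[14] timeout(1) → N1(prim v1 [p])
[15] crash(1) → N1(✗prim v1 [p])
[16] recover(1) → N1(prim v1 [p])
[17] timeout(1) → N1(back v2 [p])
[18] propose(0,'x') → ∅
[19] deliver 0→1 → ∅
[20] deliver 1→0 → ∅
[21] deliver 0→3 → N3(back v0 [p])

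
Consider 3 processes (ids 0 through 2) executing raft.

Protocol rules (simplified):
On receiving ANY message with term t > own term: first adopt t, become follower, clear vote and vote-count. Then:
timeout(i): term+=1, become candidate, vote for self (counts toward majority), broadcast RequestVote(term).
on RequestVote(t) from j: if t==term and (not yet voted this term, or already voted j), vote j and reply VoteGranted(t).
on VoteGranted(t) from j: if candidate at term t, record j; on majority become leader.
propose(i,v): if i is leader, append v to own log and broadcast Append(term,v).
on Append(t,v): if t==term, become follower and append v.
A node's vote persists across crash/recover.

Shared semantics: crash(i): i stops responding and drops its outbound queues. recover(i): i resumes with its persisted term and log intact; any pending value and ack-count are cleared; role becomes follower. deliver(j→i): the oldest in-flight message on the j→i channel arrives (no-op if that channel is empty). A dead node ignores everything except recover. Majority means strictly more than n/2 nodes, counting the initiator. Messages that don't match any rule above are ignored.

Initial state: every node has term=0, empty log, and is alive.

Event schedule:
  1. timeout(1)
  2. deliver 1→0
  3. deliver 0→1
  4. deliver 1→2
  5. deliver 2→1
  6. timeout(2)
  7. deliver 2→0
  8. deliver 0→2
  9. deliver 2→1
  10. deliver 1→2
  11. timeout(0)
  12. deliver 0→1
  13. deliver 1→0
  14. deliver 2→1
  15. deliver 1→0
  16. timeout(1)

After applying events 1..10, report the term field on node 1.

2

e1 timeout(1): 1[cand,t=1,-]
e2 deliver 1→0: 0[foll,t=1,-]
e3 deliver 0→1: 1[lead,t=1,-]
e4 deliver 1→2: 2[foll,t=1,-]
e5 deliver 2→1: ·
e6 timeout(2): 2[cand,t=2,-]
e7 deliver 2→0: 0[foll,t=2,-]
e8 deliver 0→2: 2[lead,t=2,-]
e9 deliver 2→1: 1[foll,t=2,-]
e10 deliver 1→2: ·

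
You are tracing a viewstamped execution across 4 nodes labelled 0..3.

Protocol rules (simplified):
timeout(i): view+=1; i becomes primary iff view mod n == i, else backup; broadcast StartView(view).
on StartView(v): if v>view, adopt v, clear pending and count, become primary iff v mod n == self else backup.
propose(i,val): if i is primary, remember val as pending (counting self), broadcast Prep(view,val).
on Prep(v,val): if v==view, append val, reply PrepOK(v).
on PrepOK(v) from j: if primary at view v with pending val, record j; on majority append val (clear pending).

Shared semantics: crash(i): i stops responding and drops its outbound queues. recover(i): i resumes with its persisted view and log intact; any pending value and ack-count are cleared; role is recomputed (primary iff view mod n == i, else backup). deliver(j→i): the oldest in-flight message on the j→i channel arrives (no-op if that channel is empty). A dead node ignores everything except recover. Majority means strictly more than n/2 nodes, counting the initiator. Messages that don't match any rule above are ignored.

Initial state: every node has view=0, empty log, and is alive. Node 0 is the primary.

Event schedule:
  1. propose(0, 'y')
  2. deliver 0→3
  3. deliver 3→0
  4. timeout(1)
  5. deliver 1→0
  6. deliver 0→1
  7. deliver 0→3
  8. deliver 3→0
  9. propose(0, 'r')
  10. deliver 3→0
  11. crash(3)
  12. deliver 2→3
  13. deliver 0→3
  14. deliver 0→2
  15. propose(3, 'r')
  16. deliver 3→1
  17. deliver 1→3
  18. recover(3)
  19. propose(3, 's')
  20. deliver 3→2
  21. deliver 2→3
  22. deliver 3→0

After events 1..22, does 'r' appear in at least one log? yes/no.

no

step 1 propose(0,'y'): —
step 2 deliver 0→3: 3={back,v=0,log=y}
step 3 deliver 3→0: —
step 4 timeout(1): 1={prim,v=1,log=-}
step 5 deliver 1→0: 0={back,v=1,log=-}
step 6 deliver 0→1: —
step 7 deliver 0→3: —
step 8 deliver 3→0: —
step 9 propose(0,'r'): —
step 10 deliver 3→0: —
step 11 crash(3): 3={✗back,v=0,log=y}
step 12 deliver 2→3: —
step 13 deliver 0→3: —
step 14 deliver 0→2: 2={back,v=0,log=y}
step 15 propose(3,'r'): —
step 16 deliver 3→1: —
step 17 deliver 1→3: —
step 18 recover(3): 3={back,v=0,log=y}
step 19 propose(3,'s'): —
step 20 deliver 3→2: —
step 21 deliver 2→3: —
step 22 deliver 3→0: —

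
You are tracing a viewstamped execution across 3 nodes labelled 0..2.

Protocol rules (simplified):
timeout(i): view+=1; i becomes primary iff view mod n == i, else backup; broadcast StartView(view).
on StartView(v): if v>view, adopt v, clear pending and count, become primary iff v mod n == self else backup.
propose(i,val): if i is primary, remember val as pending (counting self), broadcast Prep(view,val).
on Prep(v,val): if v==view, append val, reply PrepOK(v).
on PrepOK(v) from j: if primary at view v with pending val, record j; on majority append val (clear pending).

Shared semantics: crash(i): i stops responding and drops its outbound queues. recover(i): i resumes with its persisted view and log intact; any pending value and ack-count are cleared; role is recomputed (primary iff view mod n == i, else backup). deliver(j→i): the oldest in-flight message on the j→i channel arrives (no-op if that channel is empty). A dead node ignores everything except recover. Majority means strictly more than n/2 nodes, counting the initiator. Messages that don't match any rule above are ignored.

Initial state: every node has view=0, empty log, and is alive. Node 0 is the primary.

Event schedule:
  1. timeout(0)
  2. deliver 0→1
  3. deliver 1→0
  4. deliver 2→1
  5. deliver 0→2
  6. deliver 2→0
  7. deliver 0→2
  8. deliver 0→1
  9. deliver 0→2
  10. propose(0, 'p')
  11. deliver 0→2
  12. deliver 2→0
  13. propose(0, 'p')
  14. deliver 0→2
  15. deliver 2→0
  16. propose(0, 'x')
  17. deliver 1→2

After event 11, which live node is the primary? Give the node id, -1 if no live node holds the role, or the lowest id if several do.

e1 timeout(0): 0[back,v=1,-]
e2 deliver 0→1: 1[prim,v=1,-]
e3 deliver 1→0: ·
e4 deliver 2→1: ·
e5 deliver 0→2: 2[back,v=1,-]
e6 deliver 2→0: ·
e7 deliver 0→2: ·
e8 deliver 0→1: ·
e9 deliver 0→2: ·
e10 propose(0,'p'): ·
e11 deliver 0→2: ·

1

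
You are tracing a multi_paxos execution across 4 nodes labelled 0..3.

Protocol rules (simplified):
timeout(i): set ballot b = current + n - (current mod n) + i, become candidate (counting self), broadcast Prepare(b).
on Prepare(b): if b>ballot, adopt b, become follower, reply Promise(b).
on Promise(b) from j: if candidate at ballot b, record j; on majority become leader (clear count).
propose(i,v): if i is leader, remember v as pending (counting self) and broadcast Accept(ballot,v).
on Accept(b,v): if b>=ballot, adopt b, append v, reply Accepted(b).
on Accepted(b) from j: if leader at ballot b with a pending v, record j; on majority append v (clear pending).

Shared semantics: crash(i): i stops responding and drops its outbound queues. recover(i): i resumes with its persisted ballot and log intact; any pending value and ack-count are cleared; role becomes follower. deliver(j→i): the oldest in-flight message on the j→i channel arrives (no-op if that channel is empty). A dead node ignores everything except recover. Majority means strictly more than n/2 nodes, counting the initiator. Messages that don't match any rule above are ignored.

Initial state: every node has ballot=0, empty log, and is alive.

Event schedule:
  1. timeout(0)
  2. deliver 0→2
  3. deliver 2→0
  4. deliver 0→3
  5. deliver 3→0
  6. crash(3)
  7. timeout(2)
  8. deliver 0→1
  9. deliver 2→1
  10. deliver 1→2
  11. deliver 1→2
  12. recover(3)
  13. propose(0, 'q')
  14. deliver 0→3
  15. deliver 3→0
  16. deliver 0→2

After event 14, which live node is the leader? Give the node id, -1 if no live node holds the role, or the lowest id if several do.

step 1 timeout(0): 0={cand,b=4,log=-}
step 2 deliver 0→2: 2={foll,b=4,log=-}
step 3 deliver 2→0: —
step 4 deliver 0→3: 3={foll,b=4,log=-}
step 5 deliver 3→0: 0={lead,b=4,log=-}
step 6 crash(3): 3={✗foll,b=4,log=-}
step 7 timeout(2): 2={cand,b=10,log=-}
step 8 deliver 0→1: 1={foll,b=4,log=-}
step 9 deliver 2→1: 1={foll,b=10,log=-}
step 10 deliver 1→2: —
step 11 deliver 1→2: —
step 12 recover(3): 3={foll,b=4,log=-}
step 13 propose(0,'q'): —
step 14 deliver 0→3: 3={foll,b=4,log=q}

0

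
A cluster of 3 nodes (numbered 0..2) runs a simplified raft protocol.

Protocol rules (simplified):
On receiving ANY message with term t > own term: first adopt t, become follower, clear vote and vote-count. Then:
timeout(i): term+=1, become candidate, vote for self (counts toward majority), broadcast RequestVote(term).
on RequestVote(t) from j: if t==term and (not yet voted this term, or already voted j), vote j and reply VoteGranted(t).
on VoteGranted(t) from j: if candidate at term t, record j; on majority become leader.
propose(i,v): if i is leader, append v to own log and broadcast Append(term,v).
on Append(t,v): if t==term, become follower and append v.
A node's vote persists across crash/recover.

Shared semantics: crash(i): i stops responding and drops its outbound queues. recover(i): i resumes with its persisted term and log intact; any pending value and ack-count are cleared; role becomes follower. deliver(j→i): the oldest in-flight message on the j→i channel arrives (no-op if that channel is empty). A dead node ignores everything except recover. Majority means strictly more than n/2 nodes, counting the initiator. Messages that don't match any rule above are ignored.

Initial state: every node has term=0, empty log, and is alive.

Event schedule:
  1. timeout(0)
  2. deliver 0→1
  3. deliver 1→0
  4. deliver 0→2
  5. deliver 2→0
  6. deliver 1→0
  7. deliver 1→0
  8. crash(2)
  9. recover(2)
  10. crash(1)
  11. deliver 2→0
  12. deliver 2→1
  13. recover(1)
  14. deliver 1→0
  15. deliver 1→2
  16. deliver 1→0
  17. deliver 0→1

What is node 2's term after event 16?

1

1. timeout(0):  <0:cand t1 ->
2. deliver 0→1:  <1:foll t1 ->
3. deliver 1→0:  <0:lead t1 ->
4. deliver 0→2:  <2:foll t1 ->
5. deliver 2→0:  nop
6. deliver 1→0:  nop
7. deliver 1→0:  nop
8. crash(2):  <2:✗foll t1 ->
9. recover(2):  <2:foll t1 ->
10. crash(1):  <1:✗foll t1 ->
11. deliver 2→0:  nop
12. deliver 2→1:  nop
13. recover(1):  <1:foll t1 ->
14. deliver 1→0:  nop
15. deliver 1→2:  nop
16. deliver 1→0:  nop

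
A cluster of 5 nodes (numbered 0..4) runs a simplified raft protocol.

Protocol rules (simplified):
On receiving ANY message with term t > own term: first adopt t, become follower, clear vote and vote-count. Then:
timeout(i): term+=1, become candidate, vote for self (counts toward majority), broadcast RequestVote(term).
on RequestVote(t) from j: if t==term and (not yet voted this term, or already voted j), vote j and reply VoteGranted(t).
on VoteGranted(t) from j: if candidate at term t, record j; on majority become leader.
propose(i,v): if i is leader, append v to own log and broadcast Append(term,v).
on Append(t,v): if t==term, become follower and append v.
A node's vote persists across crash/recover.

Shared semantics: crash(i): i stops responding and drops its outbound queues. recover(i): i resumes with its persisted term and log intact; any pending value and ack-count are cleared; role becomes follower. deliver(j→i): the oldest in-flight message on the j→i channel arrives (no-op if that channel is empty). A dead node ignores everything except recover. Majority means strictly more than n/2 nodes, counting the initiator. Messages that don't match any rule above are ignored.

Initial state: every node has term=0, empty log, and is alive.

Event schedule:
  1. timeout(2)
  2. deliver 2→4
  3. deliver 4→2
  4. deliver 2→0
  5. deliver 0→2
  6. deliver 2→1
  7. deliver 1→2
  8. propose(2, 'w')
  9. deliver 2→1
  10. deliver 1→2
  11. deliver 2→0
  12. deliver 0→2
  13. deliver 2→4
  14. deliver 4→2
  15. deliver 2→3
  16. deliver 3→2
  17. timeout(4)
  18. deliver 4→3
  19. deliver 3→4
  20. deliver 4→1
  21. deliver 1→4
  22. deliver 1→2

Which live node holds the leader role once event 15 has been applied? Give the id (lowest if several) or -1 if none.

2

1. timeout(2):  <2:cand t1 ->
2. deliver 2→4:  <4:foll t1 ->
3. deliver 4→2:  nop
4. deliver 2→0:  <0:foll t1 ->
5. deliver 0→2:  <2:lead t1 ->
6. deliver 2→1:  <1:foll t1 ->
7. deliver 1→2:  nop
8. propose(2,'w'):  <2:lead t1 w>
9. deliver 2→1:  <1:foll t1 w>
10. deliver 1→2:  nop
11. deliver 2→0:  <0:foll t1 w>
12. deliver 0→2:  nop
13. deliver 2→4:  <4:foll t1 w>
14. deliver 4→2:  nop
15. deliver 2→3:  <3:foll t1 ->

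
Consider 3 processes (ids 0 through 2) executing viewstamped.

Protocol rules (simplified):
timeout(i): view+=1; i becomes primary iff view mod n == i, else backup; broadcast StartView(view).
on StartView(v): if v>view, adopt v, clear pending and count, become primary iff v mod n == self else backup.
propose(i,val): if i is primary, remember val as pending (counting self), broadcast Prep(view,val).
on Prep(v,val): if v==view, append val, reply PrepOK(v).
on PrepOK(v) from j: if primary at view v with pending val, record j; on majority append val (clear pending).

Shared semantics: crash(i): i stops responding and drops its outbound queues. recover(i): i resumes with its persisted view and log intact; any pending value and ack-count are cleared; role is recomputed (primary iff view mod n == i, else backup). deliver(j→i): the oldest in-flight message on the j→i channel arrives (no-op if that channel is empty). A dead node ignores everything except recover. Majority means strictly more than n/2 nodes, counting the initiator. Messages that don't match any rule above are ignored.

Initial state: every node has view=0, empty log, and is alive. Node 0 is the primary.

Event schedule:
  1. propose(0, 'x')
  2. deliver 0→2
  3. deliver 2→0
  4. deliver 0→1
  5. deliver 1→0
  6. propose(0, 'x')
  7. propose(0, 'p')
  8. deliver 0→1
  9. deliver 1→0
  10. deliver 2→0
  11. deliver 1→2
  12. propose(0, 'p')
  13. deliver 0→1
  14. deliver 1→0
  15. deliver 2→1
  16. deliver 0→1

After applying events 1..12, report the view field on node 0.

0

step 1 propose(0,'x'): —
step 2 deliver 0→2: 2={back,v=0,log=x}
step 3 deliver 2→0: 0={prim,v=0,log=x}
step 4 deliver 0→1: 1={back,v=0,log=x}
step 5 deliver 1→0: —
step 6 propose(0,'x'): —
step 7 propose(0,'p'): —
step 8 deliver 0→1: 1={back,v=0,log=x,x}
step 9 deliver 1→0: 0={prim,v=0,log=x,p}
step 10 deliver 2→0: —
step 11 deliver 1→2: —
step 12 propose(0,'p'): —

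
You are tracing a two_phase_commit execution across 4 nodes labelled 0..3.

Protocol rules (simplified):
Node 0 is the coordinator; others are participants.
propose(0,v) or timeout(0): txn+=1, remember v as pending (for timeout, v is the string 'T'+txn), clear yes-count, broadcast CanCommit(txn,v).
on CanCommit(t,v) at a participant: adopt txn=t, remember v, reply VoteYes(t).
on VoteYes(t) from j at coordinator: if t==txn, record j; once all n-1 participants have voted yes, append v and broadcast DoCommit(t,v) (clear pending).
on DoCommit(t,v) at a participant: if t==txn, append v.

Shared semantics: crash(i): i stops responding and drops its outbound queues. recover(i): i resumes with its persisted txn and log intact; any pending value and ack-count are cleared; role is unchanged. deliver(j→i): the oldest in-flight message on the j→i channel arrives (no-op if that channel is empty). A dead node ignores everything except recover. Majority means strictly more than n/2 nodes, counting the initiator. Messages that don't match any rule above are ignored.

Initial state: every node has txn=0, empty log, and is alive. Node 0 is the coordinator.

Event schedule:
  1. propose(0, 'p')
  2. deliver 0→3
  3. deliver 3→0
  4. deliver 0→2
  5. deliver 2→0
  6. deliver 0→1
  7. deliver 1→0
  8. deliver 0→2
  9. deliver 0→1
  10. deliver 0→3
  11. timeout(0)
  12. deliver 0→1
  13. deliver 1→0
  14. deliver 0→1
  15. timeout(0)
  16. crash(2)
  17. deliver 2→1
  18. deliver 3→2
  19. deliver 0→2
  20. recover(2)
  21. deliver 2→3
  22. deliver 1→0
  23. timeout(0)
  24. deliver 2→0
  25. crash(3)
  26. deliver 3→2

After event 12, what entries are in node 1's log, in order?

e1 propose(0,'p'): 0[coor,t=1,-]
e2 deliver 0→3: 3[part,t=1,-]
e3 deliver 3→0: ·
e4 deliver 0→2: 2[part,t=1,-]
e5 deliver 2→0: ·
e6 deliver 0→1: 1[part,t=1,-]
e7 deliver 1→0: 0[coor,t=1,p]
e8 deliver 0→2: 2[part,t=1,p]
e9 deliver 0→1: 1[part,t=1,p]
e10 deliver 0→3: 3[part,t=1,p]
e11 timeout(0): 0[coor,t=2,p]
e12 deliver 0→1: 1[part,t=2,p]

p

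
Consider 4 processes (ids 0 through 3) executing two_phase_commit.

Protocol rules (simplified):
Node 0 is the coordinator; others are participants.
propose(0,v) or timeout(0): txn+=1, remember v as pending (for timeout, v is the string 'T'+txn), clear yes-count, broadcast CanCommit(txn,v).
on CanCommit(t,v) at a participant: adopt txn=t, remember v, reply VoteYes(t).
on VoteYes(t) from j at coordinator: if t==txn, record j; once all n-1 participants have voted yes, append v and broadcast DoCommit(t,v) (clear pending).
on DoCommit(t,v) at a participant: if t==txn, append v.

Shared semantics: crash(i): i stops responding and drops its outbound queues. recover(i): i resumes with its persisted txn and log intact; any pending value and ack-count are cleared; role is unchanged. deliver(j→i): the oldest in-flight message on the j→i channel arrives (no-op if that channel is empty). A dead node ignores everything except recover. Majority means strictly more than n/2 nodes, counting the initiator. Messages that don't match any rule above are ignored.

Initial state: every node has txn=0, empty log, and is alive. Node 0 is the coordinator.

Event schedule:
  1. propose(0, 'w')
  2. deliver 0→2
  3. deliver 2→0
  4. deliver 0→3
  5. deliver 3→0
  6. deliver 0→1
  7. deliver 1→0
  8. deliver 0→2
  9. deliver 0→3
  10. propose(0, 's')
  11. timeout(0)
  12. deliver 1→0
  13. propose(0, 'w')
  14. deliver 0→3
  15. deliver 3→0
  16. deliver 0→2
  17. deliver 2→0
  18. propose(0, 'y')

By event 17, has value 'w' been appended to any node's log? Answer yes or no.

yes

after 1 — propose(0,'w'): n0:coor/t1/[-]
after 2 — deliver 0→2: n2:part/t1/[-]
after 3 — deliver 2→0: ·
after 4 — deliver 0→3: n3:part/t1/[-]
after 5 — deliver 3→0: ·
after 6 — deliver 0→1: n1:part/t1/[-]
after 7 — deliver 1→0: n0:coor/t1/[w]
after 8 — deliver 0→2: n2:part/t1/[w]
after 9 — deliver 0→3: n3:part/t1/[w]
after 10 — propose(0,'s'): n0:coor/t2/[w]
after 11 — timeout(0): n0:coor/t3/[w]
after 12 — deliver 1→0: ·
after 13 — propose(0,'w'): n0:coor/t4/[w]
after 14 — deliver 0→3: n3:part/t2/[w]
after 15 — deliver 3→0: ·
after 16 — deliver 0→2: n2:part/t2/[w]
after 17 — deliver 2→0: ·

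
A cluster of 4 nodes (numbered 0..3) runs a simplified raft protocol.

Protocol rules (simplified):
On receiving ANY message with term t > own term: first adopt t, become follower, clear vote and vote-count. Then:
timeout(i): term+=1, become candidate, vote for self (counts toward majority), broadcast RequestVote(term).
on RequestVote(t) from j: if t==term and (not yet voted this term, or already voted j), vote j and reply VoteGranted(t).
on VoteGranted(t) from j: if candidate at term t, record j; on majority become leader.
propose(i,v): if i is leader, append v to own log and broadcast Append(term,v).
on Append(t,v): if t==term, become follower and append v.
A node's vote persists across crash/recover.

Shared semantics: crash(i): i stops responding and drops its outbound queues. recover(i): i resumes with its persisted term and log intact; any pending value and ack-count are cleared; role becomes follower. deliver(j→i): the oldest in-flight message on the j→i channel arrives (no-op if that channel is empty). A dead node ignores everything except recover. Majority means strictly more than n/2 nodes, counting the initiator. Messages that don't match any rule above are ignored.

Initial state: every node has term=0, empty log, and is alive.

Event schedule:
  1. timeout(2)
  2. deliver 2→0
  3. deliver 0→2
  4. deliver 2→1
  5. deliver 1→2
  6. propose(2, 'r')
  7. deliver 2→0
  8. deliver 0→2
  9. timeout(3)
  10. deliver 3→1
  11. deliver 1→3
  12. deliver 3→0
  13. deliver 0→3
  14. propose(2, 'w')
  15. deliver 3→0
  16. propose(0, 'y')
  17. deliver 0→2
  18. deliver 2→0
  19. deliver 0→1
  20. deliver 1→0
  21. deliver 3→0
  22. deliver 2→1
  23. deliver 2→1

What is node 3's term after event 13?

1

after 1 — timeout(2): n2:cand/t1/[-]
after 2 — deliver 2→0: n0:foll/t1/[-]
after 3 — deliver 0→2: ·
after 4 — deliver 2→1: n1:foll/t1/[-]
after 5 — deliver 1→2: n2:lead/t1/[-]
after 6 — propose(2,'r'): n2:lead/t1/[r]
after 7 — deliver 2→0: n0:foll/t1/[r]
after 8 — deliver 0→2: ·
after 9 — timeout(3): n3:cand/t1/[-]
after 10 — deliver 3→1: ·
after 11 — deliver 1→3: ·
after 12 — deliver 3→0: ·
after 13 — deliver 0→3: ·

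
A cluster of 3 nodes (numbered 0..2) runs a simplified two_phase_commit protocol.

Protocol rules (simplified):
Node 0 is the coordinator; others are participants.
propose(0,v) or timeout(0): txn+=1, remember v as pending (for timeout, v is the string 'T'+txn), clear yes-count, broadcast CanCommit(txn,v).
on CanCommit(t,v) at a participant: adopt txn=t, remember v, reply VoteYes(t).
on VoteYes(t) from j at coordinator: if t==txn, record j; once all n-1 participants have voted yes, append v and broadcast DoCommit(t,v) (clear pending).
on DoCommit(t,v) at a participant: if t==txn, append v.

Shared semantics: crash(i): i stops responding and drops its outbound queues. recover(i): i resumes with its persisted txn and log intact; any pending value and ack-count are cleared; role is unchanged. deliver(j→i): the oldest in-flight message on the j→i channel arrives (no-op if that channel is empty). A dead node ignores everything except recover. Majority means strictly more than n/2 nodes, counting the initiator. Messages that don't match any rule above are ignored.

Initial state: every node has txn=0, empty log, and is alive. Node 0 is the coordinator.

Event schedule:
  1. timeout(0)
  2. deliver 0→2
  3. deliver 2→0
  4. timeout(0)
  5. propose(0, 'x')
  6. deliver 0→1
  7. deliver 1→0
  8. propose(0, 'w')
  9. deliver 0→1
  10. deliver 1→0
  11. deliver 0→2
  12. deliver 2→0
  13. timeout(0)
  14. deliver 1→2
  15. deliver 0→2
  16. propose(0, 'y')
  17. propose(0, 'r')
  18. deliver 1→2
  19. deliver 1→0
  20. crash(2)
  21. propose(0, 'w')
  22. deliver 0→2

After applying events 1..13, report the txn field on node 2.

e1 timeout(0): 0[coor,t=1,-]
e2 deliver 0→2: 2[part,t=1,-]
e3 deliver 2→0: ·
e4 timeout(0): 0[coor,t=2,-]
e5 propose(0,'x'): 0[coor,t=3,-]
e6 deliver 0→1: 1[part,t=1,-]
e7 deliver 1→0: ·
e8 propose(0,'w'): 0[coor,t=4,-]
e9 deliver 0→1: 1[part,t=2,-]
e10 deliver 1→0: ·
e11 deliver 0→2: 2[part,t=2,-]
e12 deliver 2→0: ·
e13 timeout(0): 0[coor,t=5,-]

2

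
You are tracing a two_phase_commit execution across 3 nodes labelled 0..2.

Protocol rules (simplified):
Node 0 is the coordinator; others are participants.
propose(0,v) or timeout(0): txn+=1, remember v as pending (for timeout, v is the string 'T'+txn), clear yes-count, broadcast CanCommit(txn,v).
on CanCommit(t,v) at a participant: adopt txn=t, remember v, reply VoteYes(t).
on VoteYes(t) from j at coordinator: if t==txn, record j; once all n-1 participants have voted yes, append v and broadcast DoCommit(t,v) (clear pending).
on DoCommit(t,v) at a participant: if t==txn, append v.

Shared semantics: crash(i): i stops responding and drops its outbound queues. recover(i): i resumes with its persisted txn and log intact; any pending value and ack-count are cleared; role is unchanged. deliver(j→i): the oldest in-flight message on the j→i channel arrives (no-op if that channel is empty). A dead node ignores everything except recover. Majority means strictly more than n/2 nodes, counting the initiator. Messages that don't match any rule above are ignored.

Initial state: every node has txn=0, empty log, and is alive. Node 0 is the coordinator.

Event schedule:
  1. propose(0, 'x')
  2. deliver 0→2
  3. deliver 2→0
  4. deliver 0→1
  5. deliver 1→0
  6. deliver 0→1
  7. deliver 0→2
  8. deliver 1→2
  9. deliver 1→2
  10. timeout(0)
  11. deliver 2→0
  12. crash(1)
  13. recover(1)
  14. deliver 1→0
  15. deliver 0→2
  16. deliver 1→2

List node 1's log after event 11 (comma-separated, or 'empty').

[1] propose(0,'x') → N0(coor t1 [-])
[2] deliver 0→2 → N2(part t1 [-])
[3] deliver 2→0 → ∅
[4] deliver 0→1 → N1(part t1 [-])
[5] deliver 1→0 → N0(coor t1 [x])
[6] deliver 0→1 → N1(part t1 [x])
[7] deliver 0→2 → N2(part t1 [x])
[8] deliver 1→2 → ∅
[9] deliver 1→2 → ∅
[10] timeout(0) → N0(coor t2 [x])
[11] deliver 2→0 → ∅

x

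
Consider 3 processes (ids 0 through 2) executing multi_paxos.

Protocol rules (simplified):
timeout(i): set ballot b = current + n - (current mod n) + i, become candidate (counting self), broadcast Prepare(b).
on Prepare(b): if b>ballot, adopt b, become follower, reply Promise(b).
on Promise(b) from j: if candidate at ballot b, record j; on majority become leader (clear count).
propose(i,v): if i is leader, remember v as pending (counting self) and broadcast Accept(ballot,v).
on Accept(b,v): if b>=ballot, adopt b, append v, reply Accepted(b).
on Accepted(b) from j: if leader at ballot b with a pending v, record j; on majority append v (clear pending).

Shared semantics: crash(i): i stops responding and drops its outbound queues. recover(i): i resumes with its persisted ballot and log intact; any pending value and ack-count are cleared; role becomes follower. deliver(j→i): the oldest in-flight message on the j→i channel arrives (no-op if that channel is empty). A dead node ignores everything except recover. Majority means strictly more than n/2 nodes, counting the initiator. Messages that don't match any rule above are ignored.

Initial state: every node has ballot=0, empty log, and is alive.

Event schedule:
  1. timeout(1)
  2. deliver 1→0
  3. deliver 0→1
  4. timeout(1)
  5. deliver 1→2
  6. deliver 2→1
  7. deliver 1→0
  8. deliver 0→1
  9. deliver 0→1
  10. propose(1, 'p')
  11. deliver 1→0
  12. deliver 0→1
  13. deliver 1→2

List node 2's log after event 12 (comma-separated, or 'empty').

1. timeout(1):  <1:cand b4 ->
2. deliver 1→0:  <0:foll b4 ->
3. deliver 0→1:  <1:lead b4 ->
4. timeout(1):  <1:cand b7 ->
5. deliver 1→2:  <2:foll b4 ->
6. deliver 2→1:  nop
7. deliver 1→0:  <0:foll b7 ->
8. deliver 0→1:  <1:lead b7 ->
9. deliver 0→1:  nop
10. propose(1,'p'):  nop
11. deliver 1→0:  <0:foll b7 p>
12. deliver 0→1:  <1:lead b7 p>

empty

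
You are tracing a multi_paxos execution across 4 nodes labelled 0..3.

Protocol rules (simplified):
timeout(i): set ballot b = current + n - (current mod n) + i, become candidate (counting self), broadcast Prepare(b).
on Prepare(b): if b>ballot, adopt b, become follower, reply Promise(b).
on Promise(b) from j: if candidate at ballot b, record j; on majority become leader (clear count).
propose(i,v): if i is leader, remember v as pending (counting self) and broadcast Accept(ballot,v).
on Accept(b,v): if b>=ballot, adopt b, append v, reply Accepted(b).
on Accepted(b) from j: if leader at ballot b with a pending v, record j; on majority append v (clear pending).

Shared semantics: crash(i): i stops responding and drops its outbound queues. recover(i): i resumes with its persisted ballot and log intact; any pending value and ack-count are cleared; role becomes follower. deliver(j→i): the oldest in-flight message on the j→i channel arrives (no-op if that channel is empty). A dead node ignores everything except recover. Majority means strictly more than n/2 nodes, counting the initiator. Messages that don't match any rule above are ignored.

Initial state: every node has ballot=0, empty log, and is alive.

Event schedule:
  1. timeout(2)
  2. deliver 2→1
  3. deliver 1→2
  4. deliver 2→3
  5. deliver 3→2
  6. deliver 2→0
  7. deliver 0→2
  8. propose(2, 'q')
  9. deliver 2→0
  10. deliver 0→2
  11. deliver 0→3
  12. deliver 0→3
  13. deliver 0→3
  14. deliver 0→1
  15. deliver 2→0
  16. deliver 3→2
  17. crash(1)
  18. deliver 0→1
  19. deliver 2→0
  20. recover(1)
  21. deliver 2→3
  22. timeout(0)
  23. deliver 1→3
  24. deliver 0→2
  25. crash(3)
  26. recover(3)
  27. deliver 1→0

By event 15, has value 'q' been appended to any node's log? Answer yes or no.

yes

step 1 timeout(2): 2={cand,b=6,log=-}
step 2 deliver 2→1: 1={foll,b=6,log=-}
step 3 deliver 1→2: —
step 4 deliver 2→3: 3={foll,b=6,log=-}
step 5 deliver 3→2: 2={lead,b=6,log=-}
step 6 deliver 2→0: 0={foll,b=6,log=-}
step 7 deliver 0→2: —
step 8 propose(2,'q'): —
step 9 deliver 2→0: 0={foll,b=6,log=q}
step 10 deliver 0→2: —
step 11 deliver 0→3: —
step 12 deliver 0→3: —
step 13 deliver 0→3: —
step 14 deliver 0→1: —
step 15 deliver 2→0: —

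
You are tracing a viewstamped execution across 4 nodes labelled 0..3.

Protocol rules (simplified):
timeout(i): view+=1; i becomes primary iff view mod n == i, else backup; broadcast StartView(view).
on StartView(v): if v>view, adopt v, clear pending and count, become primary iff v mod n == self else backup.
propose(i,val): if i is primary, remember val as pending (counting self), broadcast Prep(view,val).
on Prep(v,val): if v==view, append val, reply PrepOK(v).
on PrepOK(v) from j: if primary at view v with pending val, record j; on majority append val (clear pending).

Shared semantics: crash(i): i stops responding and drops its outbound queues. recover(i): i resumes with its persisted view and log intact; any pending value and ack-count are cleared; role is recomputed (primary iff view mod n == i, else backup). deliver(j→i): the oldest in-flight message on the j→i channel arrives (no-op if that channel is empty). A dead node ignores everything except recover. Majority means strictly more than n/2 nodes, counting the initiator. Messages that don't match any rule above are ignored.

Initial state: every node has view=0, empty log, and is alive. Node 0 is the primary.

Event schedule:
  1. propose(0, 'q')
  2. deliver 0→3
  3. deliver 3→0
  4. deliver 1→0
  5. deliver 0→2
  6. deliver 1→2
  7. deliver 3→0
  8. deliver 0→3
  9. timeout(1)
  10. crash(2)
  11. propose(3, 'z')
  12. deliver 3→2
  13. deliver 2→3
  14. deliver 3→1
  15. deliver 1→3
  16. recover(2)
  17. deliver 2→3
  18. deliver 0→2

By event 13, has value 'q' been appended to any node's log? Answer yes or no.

yes

[1] propose(0,'q') → ∅
[2] deliver 0→3 → N3(back v0 [q])
[3] deliver 3→0 → ∅
[4] deliver 1→0 → ∅
[5] deliver 0→2 → N2(back v0 [q])
[6] deliver 1→2 → ∅
[7] deliver 3→0 → ∅
[8] deliver 0→3 → ∅
[9] timeout(1) → N1(prim v1 [-])
[10] crash(2) → N2(✗back v0 [q])
[11] propose(3,'z') → ∅
[12] deliver 3→2 → ∅
[13] deliver 2→3 → ∅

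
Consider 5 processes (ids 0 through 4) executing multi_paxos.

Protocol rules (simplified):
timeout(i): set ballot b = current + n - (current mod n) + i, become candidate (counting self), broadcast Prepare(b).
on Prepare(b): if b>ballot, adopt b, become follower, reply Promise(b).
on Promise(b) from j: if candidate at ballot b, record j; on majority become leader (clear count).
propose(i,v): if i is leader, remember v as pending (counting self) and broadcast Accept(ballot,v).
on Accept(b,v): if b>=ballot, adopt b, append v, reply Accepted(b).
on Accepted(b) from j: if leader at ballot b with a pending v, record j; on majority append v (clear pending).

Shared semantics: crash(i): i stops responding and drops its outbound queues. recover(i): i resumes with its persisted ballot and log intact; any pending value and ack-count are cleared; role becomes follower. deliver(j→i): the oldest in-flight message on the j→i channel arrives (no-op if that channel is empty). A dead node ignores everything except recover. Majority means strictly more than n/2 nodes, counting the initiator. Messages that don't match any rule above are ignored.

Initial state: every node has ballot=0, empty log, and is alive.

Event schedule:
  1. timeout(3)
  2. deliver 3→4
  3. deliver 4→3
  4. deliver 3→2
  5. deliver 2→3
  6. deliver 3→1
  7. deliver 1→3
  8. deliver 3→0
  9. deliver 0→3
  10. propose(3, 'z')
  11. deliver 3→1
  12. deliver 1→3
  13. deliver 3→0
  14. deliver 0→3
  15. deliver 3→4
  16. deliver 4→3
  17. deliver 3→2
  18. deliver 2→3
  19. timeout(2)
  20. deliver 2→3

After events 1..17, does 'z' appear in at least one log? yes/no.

step 1 timeout(3): 3={cand,b=8,log=-}
step 2 deliver 3→4: 4={foll,b=8,log=-}
step 3 deliver 4→3: —
step 4 deliver 3→2: 2={foll,b=8,log=-}
step 5 deliver 2→3: 3={lead,b=8,log=-}
step 6 deliver 3→1: 1={foll,b=8,log=-}
step 7 deliver 1→3: —
step 8 deliver 3→0: 0={foll,b=8,log=-}
step 9 deliver 0→3: —
step 10 propose(3,'z'): —
step 11 deliver 3→1: 1={foll,b=8,log=z}
step 12 deliver 1→3: —
step 13 deliver 3→0: 0={foll,b=8,log=z}
step 14 deliver 0→3: 3={lead,b=8,log=z}
step 15 deliver 3→4: 4={foll,b=8,log=z}
step 16 deliver 4→3: —
step 17 deliver 3→2: 2={foll,b=8,log=z}

yes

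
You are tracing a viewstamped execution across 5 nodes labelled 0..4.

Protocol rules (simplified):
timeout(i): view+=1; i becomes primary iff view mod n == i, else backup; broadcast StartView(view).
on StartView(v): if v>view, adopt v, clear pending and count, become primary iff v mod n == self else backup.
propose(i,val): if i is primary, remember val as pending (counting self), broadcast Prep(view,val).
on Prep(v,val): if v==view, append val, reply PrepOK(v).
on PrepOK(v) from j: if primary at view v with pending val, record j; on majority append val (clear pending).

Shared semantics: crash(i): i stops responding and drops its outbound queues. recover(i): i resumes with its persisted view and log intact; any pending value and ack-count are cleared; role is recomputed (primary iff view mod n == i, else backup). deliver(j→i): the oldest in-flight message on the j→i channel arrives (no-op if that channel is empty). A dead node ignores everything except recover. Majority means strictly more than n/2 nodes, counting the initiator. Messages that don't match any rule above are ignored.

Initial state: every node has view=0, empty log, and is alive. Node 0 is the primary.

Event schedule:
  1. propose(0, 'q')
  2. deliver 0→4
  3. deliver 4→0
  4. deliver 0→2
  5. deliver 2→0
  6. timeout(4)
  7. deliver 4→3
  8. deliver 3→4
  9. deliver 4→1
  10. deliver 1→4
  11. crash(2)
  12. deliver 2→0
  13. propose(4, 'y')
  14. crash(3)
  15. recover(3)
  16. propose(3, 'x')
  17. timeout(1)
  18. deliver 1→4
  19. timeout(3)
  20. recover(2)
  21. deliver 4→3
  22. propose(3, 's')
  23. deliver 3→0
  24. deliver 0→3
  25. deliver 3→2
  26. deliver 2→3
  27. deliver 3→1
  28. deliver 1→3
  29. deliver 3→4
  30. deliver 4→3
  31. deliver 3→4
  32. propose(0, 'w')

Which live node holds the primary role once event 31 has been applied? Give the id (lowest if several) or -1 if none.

2

[1] propose(0,'q') → ∅
[2] deliver 0→4 → N4(back v0 [q])
[3] deliver 4→0 → ∅
[4] deliver 0→2 → N2(back v0 [q])
[5] deliver 2→0 → N0(prim v0 [q])
[6] timeout(4) → N4(back v1 [q])
[7] deliver 4→3 → N3(back v1 [-])
[8] deliver 3→4 → ∅
[9] deliver 4→1 → N1(prim v1 [-])
[10] deliver 1→4 → ∅
[11] crash(2) → N2(✗back v0 [q])
[12] deliver 2→0 → ∅
[13] propose(4,'y') → ∅
[14] crash(3) → N3(✗back v1 [-])
[15] recover(3) → N3(back v1 [-])
[16] propose(3,'x') → ∅
[17] timeout(1) → N1(back v2 [-])
[18] deliver 1→4 → N4(back v2 [q])
[19] timeout(3) → N3(back v2 [-])
[20] recover(2) → N2(back v0 [q])
[21] deliver 4→3 → ∅
[22] propose(3,'s') → ∅
[23] deliver 3→0 → N0(back v2 [q])
[24] deliver 0→3 → ∅
[25] deliver 3→2 → N2(prim v2 [q])
[26] deliver 2→3 → ∅
[27] deliver 3→1 → ∅
[28] deliver 1→3 → ∅
[29] deliver 3→4 → ∅
[30] deliver 4→3 → ∅
[31] deliver 3→4 → ∅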